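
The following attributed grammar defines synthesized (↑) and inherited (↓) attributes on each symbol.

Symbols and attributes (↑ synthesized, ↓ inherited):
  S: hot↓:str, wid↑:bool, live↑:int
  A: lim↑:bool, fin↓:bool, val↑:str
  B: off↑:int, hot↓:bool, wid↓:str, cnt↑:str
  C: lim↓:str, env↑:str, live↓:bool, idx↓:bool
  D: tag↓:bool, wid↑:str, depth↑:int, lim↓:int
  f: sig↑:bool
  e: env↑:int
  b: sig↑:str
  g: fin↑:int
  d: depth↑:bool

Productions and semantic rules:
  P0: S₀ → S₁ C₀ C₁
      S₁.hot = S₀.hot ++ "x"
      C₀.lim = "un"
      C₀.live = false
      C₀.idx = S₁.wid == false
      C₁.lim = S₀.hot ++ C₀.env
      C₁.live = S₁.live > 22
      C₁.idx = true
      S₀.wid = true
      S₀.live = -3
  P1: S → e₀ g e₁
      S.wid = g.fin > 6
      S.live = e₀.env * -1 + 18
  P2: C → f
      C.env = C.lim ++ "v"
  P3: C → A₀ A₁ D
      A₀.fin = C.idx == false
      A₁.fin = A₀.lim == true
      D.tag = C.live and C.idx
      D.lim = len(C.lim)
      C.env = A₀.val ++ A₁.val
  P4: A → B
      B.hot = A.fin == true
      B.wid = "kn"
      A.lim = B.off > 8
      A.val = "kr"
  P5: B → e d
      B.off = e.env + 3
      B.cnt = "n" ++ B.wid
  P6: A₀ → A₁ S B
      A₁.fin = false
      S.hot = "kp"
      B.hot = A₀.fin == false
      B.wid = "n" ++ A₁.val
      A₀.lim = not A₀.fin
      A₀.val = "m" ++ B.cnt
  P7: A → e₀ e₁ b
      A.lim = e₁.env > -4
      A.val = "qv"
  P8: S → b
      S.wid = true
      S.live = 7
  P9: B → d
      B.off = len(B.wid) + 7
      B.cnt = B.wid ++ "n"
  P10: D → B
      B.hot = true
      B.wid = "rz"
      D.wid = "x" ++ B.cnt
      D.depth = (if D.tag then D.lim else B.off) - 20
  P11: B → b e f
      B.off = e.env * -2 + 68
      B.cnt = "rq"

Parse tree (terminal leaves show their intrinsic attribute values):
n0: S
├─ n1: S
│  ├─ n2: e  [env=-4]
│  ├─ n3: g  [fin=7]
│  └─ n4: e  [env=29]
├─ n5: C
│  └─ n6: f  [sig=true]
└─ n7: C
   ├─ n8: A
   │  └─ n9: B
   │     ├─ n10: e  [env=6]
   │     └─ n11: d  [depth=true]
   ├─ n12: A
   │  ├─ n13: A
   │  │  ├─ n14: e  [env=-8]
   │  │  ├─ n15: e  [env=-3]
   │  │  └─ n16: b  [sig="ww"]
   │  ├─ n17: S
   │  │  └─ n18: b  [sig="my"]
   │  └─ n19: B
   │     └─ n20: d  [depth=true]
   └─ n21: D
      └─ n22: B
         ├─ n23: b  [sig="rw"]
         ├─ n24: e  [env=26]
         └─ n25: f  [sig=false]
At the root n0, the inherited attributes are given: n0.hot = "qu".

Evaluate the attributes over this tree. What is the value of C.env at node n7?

"krmnqvn"

1. n0.hot = "qu"  [given at root]
2. n1.hot = "qux"  [S₀.hot ++ "x"]
3. n2.env = -4  [terminal]
4. n3.fin = 7  [terminal]
5. n4.env = 29  [terminal]
6. n1.wid = true  [g.fin > 6]
7. n1.live = 22  [e₀.env * -1 + 18]
8. n5.lim = "un"  ["un"]
9. n5.live = false  [false]
10. n5.idx = false  [S₁.wid == false]
11. n6.sig = true  [terminal]
12. n5.env = "unv"  [C.lim ++ "v"]
13. n7.lim = "quunv"  [S₀.hot ++ C₀.env]
14. n7.live = false  [S₁.live > 22]
15. n7.idx = true  [true]
16. n8.fin = false  [C.idx == false]
17. n9.hot = false  [A.fin == true]
18. n9.wid = "kn"  ["kn"]
19. n10.env = 6  [terminal]
20. n11.depth = true  [terminal]
21. n9.off = 9  [e.env + 3]
22. n9.cnt = "nkn"  ["n" ++ B.wid]
23. n8.lim = true  [B.off > 8]
24. n8.val = "kr"  ["kr"]
25. n12.fin = true  [A₀.lim == true]
26. n13.fin = false  [false]
27. n14.env = -8  [terminal]
28. n15.env = -3  [terminal]
29. n16.sig = "ww"  [terminal]
30. n13.lim = true  [e₁.env > -4]
31. n13.val = "qv"  ["qv"]
32. n17.hot = "kp"  ["kp"]
33. n18.sig = "my"  [terminal]
34. n17.wid = true  [true]
35. n17.live = 7  [7]
36. n19.hot = false  [A₀.fin == false]
37. n19.wid = "nqv"  ["n" ++ A₁.val]
38. n20.depth = true  [terminal]
39. n19.off = 10  [len(B.wid) + 7]
40. n19.cnt = "nqvn"  [B.wid ++ "n"]
41. n12.lim = false  [not A₀.fin]
42. n12.val = "mnqvn"  ["m" ++ B.cnt]
43. n21.tag = false  [C.live and C.idx]
44. n21.lim = 5  [len(C.lim)]
45. n22.hot = true  [true]
46. n22.wid = "rz"  ["rz"]
47. n23.sig = "rw"  [terminal]
48. n24.env = 26  [terminal]
49. n25.sig = false  [terminal]
50. n22.off = 16  [e.env * -2 + 68]
51. n22.cnt = "rq"  ["rq"]
52. n21.wid = "xrq"  ["x" ++ B.cnt]
53. n21.depth = -4  [(if D.tag then D.lim else B.off) - 20]
54. n7.env = "krmnqvn"  [A₀.val ++ A₁.val]
55. n0.wid = true  [true]
56. n0.live = -3  [-3]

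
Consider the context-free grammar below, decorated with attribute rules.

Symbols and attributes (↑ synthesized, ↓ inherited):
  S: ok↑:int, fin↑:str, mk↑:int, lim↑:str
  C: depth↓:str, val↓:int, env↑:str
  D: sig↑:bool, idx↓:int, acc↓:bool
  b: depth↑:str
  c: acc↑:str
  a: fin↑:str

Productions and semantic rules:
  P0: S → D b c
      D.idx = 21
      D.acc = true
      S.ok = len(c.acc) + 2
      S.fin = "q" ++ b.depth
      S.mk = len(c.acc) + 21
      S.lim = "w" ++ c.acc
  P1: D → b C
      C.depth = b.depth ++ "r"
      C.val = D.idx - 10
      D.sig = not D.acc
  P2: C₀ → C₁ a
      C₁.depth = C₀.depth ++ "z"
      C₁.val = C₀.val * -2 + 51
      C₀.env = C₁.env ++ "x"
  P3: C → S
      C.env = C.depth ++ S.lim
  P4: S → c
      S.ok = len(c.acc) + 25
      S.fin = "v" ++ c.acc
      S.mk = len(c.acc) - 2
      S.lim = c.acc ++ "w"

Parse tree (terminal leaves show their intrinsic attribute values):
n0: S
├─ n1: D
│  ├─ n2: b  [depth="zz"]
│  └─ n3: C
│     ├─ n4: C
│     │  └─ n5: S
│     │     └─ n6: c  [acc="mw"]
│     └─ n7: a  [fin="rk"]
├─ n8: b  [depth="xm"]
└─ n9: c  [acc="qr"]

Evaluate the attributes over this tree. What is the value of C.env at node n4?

1. n1.idx = 21  [21]
2. n1.acc = true  [true]
3. n2.depth = "zz"  [terminal]
4. n3.depth = "zzr"  [b.depth ++ "r"]
5. n3.val = 11  [D.idx - 10]
6. n4.depth = "zzrz"  [C₀.depth ++ "z"]
7. n4.val = 29  [C₀.val * -2 + 51]
8. n6.acc = "mw"  [terminal]
9. n5.ok = 27  [len(c.acc) + 25]
10. n5.fin = "vmw"  ["v" ++ c.acc]
11. n5.mk = 0  [len(c.acc) - 2]
12. n5.lim = "mww"  [c.acc ++ "w"]
13. n4.env = "zzrzmww"  [C.depth ++ S.lim]
14. n7.fin = "rk"  [terminal]
15. n3.env = "zzrzmwwx"  [C₁.env ++ "x"]
16. n1.sig = false  [not D.acc]
17. n8.depth = "xm"  [terminal]
18. n9.acc = "qr"  [terminal]
19. n0.ok = 4  [len(c.acc) + 2]
20. n0.fin = "qxm"  ["q" ++ b.depth]
21. n0.mk = 23  [len(c.acc) + 21]
22. n0.lim = "wqr"  ["w" ++ c.acc]

"zzrzmww"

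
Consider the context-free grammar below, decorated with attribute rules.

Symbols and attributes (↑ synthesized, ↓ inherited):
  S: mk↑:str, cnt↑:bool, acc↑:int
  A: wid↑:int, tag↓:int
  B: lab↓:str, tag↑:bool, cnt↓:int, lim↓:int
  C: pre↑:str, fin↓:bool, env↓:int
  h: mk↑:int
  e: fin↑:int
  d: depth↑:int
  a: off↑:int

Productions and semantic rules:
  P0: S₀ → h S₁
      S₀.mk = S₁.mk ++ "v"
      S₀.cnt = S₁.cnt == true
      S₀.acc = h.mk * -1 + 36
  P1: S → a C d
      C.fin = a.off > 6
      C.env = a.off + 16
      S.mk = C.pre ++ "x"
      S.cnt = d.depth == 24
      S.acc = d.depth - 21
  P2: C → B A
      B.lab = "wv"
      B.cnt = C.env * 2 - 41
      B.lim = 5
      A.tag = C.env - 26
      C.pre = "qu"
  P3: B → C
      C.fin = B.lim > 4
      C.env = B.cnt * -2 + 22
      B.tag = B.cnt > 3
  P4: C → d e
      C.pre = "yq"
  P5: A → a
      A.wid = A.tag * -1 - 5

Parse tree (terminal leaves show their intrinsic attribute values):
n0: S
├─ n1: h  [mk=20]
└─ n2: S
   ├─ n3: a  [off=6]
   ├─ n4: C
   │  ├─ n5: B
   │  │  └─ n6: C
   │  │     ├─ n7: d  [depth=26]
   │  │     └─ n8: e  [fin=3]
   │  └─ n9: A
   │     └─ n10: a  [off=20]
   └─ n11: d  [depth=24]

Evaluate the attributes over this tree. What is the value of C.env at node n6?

1. n1.mk = 20  [terminal]
2. n3.off = 6  [terminal]
3. n4.fin = false  [a.off > 6]
4. n4.env = 22  [a.off + 16]
5. n5.lab = "wv"  ["wv"]
6. n5.cnt = 3  [C.env * 2 - 41]
7. n5.lim = 5  [5]
8. n6.fin = true  [B.lim > 4]
9. n6.env = 16  [B.cnt * -2 + 22]
10. n7.depth = 26  [terminal]
11. n8.fin = 3  [terminal]
12. n6.pre = "yq"  ["yq"]
13. n5.tag = false  [B.cnt > 3]
14. n9.tag = -4  [C.env - 26]
15. n10.off = 20  [terminal]
16. n9.wid = -1  [A.tag * -1 - 5]
17. n4.pre = "qu"  ["qu"]
18. n11.depth = 24  [terminal]
19. n2.mk = "qux"  [C.pre ++ "x"]
20. n2.cnt = true  [d.depth == 24]
21. n2.acc = 3  [d.depth - 21]
22. n0.mk = "quxv"  [S₁.mk ++ "v"]
23. n0.cnt = true  [S₁.cnt == true]
24. n0.acc = 16  [h.mk * -1 + 36]

16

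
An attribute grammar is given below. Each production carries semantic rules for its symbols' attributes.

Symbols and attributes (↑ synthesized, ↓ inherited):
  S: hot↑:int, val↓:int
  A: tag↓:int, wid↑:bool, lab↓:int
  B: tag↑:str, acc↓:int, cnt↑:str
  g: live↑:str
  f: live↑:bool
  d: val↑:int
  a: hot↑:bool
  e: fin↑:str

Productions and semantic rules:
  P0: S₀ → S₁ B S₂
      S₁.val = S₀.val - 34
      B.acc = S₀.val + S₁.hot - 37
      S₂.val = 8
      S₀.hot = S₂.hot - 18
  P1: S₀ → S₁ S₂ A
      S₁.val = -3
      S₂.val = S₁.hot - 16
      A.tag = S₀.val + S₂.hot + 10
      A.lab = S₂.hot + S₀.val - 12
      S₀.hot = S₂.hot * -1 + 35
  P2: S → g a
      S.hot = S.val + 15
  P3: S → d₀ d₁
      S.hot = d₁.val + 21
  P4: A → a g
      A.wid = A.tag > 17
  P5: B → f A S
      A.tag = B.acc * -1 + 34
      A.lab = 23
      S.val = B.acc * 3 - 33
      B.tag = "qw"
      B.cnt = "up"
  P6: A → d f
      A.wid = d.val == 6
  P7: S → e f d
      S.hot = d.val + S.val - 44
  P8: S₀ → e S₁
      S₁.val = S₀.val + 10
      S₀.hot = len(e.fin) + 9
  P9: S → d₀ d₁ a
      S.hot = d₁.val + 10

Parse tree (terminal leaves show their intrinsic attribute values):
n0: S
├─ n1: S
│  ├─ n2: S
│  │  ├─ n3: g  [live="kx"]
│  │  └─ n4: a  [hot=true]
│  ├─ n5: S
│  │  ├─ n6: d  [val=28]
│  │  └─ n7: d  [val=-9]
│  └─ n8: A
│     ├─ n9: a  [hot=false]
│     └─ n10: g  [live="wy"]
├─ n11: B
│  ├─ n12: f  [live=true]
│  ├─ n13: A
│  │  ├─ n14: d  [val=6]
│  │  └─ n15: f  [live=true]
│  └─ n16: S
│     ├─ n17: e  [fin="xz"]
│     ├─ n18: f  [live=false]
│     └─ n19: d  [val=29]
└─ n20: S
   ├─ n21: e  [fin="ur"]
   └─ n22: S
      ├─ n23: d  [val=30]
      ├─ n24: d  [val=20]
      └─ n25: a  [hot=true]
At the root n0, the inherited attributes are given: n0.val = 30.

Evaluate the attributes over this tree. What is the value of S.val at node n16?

1. n0.val = 30  [given at root]
2. n1.val = -4  [S₀.val - 34]
3. n2.val = -3  [-3]
4. n3.live = "kx"  [terminal]
5. n4.hot = true  [terminal]
6. n2.hot = 12  [S.val + 15]
7. n5.val = -4  [S₁.hot - 16]
8. n6.val = 28  [terminal]
9. n7.val = -9  [terminal]
10. n5.hot = 12  [d₁.val + 21]
11. n8.tag = 18  [S₀.val + S₂.hot + 10]
12. n8.lab = -4  [S₂.hot + S₀.val - 12]
13. n9.hot = false  [terminal]
14. n10.live = "wy"  [terminal]
15. n8.wid = true  [A.tag > 17]
16. n1.hot = 23  [S₂.hot * -1 + 35]
17. n11.acc = 16  [S₀.val + S₁.hot - 37]
18. n12.live = true  [terminal]
19. n13.tag = 18  [B.acc * -1 + 34]
20. n13.lab = 23  [23]
21. n14.val = 6  [terminal]
22. n15.live = true  [terminal]
23. n13.wid = true  [d.val == 6]
24. n16.val = 15  [B.acc * 3 - 33]
25. n17.fin = "xz"  [terminal]
26. n18.live = false  [terminal]
27. n19.val = 29  [terminal]
28. n16.hot = 0  [d.val + S.val - 44]
29. n11.tag = "qw"  ["qw"]
30. n11.cnt = "up"  ["up"]
31. n20.val = 8  [8]
32. n21.fin = "ur"  [terminal]
33. n22.val = 18  [S₀.val + 10]
34. n23.val = 30  [terminal]
35. n24.val = 20  [terminal]
36. n25.hot = true  [terminal]
37. n22.hot = 30  [d₁.val + 10]
38. n20.hot = 11  [len(e.fin) + 9]
39. n0.hot = -7  [S₂.hot - 18]

15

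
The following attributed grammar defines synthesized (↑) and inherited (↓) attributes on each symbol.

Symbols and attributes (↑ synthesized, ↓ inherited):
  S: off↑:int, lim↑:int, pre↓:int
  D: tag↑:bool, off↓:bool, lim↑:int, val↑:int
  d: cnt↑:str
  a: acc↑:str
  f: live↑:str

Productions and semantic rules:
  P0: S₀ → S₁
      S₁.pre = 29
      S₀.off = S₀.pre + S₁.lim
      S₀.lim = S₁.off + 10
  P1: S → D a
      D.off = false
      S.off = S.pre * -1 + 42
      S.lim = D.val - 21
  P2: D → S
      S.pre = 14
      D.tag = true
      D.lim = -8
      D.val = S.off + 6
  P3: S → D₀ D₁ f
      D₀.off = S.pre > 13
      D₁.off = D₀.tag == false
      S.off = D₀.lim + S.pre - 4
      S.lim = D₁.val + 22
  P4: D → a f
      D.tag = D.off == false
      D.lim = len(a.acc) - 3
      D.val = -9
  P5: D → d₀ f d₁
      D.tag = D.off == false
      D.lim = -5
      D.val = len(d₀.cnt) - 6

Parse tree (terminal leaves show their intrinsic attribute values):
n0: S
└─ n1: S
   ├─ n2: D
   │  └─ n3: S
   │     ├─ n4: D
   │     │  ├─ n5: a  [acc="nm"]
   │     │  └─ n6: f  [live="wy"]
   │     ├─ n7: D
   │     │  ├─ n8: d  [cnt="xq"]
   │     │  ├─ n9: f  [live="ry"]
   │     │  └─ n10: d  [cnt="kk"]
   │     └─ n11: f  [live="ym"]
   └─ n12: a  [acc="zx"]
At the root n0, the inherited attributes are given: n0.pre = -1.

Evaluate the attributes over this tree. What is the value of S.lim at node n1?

-6

1. n0.pre = -1  [given at root]
2. n1.pre = 29  [29]
3. n2.off = false  [false]
4. n3.pre = 14  [14]
5. n4.off = true  [S.pre > 13]
6. n5.acc = "nm"  [terminal]
7. n6.live = "wy"  [terminal]
8. n4.tag = false  [D.off == false]
9. n4.lim = -1  [len(a.acc) - 3]
10. n4.val = -9  [-9]
11. n7.off = true  [D₀.tag == false]
12. n8.cnt = "xq"  [terminal]
13. n9.live = "ry"  [terminal]
14. n10.cnt = "kk"  [terminal]
15. n7.tag = false  [D.off == false]
16. n7.lim = -5  [-5]
17. n7.val = -4  [len(d₀.cnt) - 6]
18. n11.live = "ym"  [terminal]
19. n3.off = 9  [D₀.lim + S.pre - 4]
20. n3.lim = 18  [D₁.val + 22]
21. n2.tag = true  [true]
22. n2.lim = -8  [-8]
23. n2.val = 15  [S.off + 6]
24. n12.acc = "zx"  [terminal]
25. n1.off = 13  [S.pre * -1 + 42]
26. n1.lim = -6  [D.val - 21]
27. n0.off = -7  [S₀.pre + S₁.lim]
28. n0.lim = 23  [S₁.off + 10]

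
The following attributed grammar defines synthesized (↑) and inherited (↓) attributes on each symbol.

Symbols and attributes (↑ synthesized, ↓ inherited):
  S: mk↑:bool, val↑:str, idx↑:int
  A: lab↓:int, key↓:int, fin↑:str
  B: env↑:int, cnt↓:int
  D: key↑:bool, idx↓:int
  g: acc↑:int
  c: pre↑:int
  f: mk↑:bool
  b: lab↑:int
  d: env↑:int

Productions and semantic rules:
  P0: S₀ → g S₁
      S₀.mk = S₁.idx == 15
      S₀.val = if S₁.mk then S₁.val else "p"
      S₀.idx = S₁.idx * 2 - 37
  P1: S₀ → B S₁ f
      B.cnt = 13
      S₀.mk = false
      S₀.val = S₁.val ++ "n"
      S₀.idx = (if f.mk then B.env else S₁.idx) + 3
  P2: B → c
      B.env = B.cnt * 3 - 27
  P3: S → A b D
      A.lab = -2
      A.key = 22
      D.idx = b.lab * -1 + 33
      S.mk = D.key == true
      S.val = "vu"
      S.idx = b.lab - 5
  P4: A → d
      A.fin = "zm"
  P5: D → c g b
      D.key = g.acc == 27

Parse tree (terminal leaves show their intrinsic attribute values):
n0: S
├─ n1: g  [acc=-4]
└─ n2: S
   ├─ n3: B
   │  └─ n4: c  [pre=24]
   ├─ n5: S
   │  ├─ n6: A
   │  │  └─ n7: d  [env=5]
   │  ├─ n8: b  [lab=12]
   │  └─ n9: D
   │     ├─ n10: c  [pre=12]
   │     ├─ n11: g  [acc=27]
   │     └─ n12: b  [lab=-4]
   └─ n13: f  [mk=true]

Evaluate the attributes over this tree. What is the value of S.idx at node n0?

1. n1.acc = -4  [terminal]
2. n3.cnt = 13  [13]
3. n4.pre = 24  [terminal]
4. n3.env = 12  [B.cnt * 3 - 27]
5. n6.lab = -2  [-2]
6. n6.key = 22  [22]
7. n7.env = 5  [terminal]
8. n6.fin = "zm"  ["zm"]
9. n8.lab = 12  [terminal]
10. n9.idx = 21  [b.lab * -1 + 33]
11. n10.pre = 12  [terminal]
12. n11.acc = 27  [terminal]
13. n12.lab = -4  [terminal]
14. n9.key = true  [g.acc == 27]
15. n5.mk = true  [D.key == true]
16. n5.val = "vu"  ["vu"]
17. n5.idx = 7  [b.lab - 5]
18. n13.mk = true  [terminal]
19. n2.mk = false  [false]
20. n2.val = "vun"  [S₁.val ++ "n"]
21. n2.idx = 15  [(if f.mk then B.env else S₁.idx) + 3]
22. n0.mk = true  [S₁.idx == 15]
23. n0.val = "p"  [if S₁.mk then S₁.val else "p"]
24. n0.idx = -7  [S₁.idx * 2 - 37]

-7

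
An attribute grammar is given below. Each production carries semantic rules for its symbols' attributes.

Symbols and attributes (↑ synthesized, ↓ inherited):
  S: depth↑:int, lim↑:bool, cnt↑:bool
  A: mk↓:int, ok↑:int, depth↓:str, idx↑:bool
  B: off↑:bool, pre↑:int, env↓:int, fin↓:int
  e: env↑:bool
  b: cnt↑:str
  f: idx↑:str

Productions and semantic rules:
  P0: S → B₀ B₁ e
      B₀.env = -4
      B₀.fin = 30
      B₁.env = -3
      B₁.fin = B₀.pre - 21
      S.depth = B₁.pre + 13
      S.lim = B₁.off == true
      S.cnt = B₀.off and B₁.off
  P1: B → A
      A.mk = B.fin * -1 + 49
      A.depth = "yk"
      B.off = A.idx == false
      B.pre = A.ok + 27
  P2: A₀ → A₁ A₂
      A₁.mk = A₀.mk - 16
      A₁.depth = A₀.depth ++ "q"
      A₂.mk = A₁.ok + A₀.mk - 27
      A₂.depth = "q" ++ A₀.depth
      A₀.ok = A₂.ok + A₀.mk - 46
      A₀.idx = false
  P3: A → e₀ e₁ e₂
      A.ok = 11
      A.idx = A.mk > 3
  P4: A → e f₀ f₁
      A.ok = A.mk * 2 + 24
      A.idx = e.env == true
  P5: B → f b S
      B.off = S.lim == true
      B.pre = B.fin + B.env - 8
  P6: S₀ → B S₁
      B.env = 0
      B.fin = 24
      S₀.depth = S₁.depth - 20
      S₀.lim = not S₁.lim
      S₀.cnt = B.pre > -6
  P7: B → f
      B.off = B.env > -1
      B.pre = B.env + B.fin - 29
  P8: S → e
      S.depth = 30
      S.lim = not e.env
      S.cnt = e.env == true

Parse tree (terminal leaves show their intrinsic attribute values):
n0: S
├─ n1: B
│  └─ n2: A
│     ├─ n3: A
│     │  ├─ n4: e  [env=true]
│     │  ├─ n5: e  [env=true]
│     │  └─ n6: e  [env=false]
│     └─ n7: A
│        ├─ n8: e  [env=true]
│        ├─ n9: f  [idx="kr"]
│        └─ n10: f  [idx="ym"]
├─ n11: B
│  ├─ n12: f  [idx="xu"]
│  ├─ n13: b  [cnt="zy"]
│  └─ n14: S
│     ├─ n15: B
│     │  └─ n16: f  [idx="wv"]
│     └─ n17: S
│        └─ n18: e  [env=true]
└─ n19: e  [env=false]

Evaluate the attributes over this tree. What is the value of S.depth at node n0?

1. n1.env = -4  [-4]
2. n1.fin = 30  [30]
3. n2.mk = 19  [B.fin * -1 + 49]
4. n2.depth = "yk"  ["yk"]
5. n3.mk = 3  [A₀.mk - 16]
6. n3.depth = "ykq"  [A₀.depth ++ "q"]
7. n4.env = true  [terminal]
8. n5.env = true  [terminal]
9. n6.env = false  [terminal]
10. n3.ok = 11  [11]
11. n3.idx = false  [A.mk > 3]
12. n7.mk = 3  [A₁.ok + A₀.mk - 27]
13. n7.depth = "qyk"  ["q" ++ A₀.depth]
14. n8.env = true  [terminal]
15. n9.idx = "kr"  [terminal]
16. n10.idx = "ym"  [terminal]
17. n7.ok = 30  [A.mk * 2 + 24]
18. n7.idx = true  [e.env == true]
19. n2.ok = 3  [A₂.ok + A₀.mk - 46]
20. n2.idx = false  [false]
21. n1.off = true  [A.idx == false]
22. n1.pre = 30  [A.ok + 27]
23. n11.env = -3  [-3]
24. n11.fin = 9  [B₀.pre - 21]
25. n12.idx = "xu"  [terminal]
26. n13.cnt = "zy"  [terminal]
27. n15.env = 0  [0]
28. n15.fin = 24  [24]
29. n16.idx = "wv"  [terminal]
30. n15.off = true  [B.env > -1]
31. n15.pre = -5  [B.env + B.fin - 29]
32. n18.env = true  [terminal]
33. n17.depth = 30  [30]
34. n17.lim = false  [not e.env]
35. n17.cnt = true  [e.env == true]
36. n14.depth = 10  [S₁.depth - 20]
37. n14.lim = true  [not S₁.lim]
38. n14.cnt = true  [B.pre > -6]
39. n11.off = true  [S.lim == true]
40. n11.pre = -2  [B.fin + B.env - 8]
41. n19.env = false  [terminal]
42. n0.depth = 11  [B₁.pre + 13]
43. n0.lim = true  [B₁.off == true]
44. n0.cnt = true  [B₀.off and B₁.off]

11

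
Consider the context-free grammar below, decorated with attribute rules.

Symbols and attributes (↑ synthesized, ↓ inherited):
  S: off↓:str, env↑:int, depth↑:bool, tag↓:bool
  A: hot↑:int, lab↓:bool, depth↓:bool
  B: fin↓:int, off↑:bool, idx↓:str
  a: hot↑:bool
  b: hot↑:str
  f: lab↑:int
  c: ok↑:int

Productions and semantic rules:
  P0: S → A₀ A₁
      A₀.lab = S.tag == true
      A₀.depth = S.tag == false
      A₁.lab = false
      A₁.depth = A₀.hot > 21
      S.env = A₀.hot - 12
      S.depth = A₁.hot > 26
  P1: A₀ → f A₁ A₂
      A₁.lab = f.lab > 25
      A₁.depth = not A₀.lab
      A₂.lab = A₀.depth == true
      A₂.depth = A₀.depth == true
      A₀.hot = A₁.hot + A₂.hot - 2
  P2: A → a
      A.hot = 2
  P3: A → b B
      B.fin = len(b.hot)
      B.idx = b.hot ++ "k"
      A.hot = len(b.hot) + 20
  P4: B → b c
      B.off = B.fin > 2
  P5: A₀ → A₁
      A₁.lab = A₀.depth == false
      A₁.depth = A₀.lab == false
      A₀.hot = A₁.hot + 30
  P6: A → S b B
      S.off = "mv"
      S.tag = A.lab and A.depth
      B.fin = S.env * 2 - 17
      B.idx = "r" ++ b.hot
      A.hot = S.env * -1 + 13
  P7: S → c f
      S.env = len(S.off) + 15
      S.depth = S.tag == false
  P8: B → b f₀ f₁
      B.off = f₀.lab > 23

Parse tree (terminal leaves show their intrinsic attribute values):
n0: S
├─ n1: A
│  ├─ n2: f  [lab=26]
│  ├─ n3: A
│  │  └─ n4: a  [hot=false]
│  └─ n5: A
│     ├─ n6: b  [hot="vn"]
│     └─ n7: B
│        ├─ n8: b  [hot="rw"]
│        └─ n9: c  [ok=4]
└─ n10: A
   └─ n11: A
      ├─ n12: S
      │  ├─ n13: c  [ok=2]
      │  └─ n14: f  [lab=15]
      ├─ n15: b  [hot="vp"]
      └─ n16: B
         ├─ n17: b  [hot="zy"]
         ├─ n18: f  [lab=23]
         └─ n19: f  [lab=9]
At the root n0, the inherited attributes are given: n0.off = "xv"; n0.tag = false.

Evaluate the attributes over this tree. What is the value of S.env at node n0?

10

1. n0.off = "xv"  [given at root]
2. n0.tag = false  [given at root]
3. n1.lab = false  [S.tag == true]
4. n1.depth = true  [S.tag == false]
5. n2.lab = 26  [terminal]
6. n3.lab = true  [f.lab > 25]
7. n3.depth = true  [not A₀.lab]
8. n4.hot = false  [terminal]
9. n3.hot = 2  [2]
10. n5.lab = true  [A₀.depth == true]
11. n5.depth = true  [A₀.depth == true]
12. n6.hot = "vn"  [terminal]
13. n7.fin = 2  [len(b.hot)]
14. n7.idx = "vnk"  [b.hot ++ "k"]
15. n8.hot = "rw"  [terminal]
16. n9.ok = 4  [terminal]
17. n7.off = false  [B.fin > 2]
18. n5.hot = 22  [len(b.hot) + 20]
19. n1.hot = 22  [A₁.hot + A₂.hot - 2]
20. n10.lab = false  [false]
21. n10.depth = true  [A₀.hot > 21]
22. n11.lab = false  [A₀.depth == false]
23. n11.depth = true  [A₀.lab == false]
24. n12.off = "mv"  ["mv"]
25. n12.tag = false  [A.lab and A.depth]
26. n13.ok = 2  [terminal]
27. n14.lab = 15  [terminal]
28. n12.env = 17  [len(S.off) + 15]
29. n12.depth = true  [S.tag == false]
30. n15.hot = "vp"  [terminal]
31. n16.fin = 17  [S.env * 2 - 17]
32. n16.idx = "rvp"  ["r" ++ b.hot]
33. n17.hot = "zy"  [terminal]
34. n18.lab = 23  [terminal]
35. n19.lab = 9  [terminal]
36. n16.off = false  [f₀.lab > 23]
37. n11.hot = -4  [S.env * -1 + 13]
38. n10.hot = 26  [A₁.hot + 30]
39. n0.env = 10  [A₀.hot - 12]
40. n0.depth = false  [A₁.hot > 26]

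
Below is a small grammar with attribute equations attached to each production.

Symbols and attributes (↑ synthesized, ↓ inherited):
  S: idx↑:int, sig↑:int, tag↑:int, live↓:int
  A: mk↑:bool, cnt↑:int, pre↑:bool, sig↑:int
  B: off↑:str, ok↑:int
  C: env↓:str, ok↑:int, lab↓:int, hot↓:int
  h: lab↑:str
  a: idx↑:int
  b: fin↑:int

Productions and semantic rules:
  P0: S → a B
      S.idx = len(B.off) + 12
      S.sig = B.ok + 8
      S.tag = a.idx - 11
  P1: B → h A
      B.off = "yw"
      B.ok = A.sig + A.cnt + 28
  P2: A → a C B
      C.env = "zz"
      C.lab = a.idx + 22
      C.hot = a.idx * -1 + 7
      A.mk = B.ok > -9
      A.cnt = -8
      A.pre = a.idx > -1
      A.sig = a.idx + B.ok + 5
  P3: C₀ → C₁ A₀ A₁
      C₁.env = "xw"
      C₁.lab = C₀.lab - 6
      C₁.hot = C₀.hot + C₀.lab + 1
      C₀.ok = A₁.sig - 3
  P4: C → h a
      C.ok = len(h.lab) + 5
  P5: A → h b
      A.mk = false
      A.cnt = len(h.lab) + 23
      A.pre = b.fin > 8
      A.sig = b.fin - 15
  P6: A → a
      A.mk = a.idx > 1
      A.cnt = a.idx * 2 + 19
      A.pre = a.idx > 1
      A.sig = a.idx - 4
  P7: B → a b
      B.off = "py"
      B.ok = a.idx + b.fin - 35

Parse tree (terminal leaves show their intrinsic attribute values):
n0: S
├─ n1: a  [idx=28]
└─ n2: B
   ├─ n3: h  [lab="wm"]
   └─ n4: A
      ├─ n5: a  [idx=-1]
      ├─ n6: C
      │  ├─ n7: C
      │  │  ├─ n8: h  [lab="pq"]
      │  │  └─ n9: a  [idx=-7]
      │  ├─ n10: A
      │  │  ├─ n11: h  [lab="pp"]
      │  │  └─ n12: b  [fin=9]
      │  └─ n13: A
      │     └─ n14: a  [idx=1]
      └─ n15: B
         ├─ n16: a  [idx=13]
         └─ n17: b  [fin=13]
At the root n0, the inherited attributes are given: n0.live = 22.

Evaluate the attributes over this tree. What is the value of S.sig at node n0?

23

1. n0.live = 22  [given at root]
2. n1.idx = 28  [terminal]
3. n3.lab = "wm"  [terminal]
4. n5.idx = -1  [terminal]
5. n6.env = "zz"  ["zz"]
6. n6.lab = 21  [a.idx + 22]
7. n6.hot = 8  [a.idx * -1 + 7]
8. n7.env = "xw"  ["xw"]
9. n7.lab = 15  [C₀.lab - 6]
10. n7.hot = 30  [C₀.hot + C₀.lab + 1]
11. n8.lab = "pq"  [terminal]
12. n9.idx = -7  [terminal]
13. n7.ok = 7  [len(h.lab) + 5]
14. n11.lab = "pp"  [terminal]
15. n12.fin = 9  [terminal]
16. n10.mk = false  [false]
17. n10.cnt = 25  [len(h.lab) + 23]
18. n10.pre = true  [b.fin > 8]
19. n10.sig = -6  [b.fin - 15]
20. n14.idx = 1  [terminal]
21. n13.mk = false  [a.idx > 1]
22. n13.cnt = 21  [a.idx * 2 + 19]
23. n13.pre = false  [a.idx > 1]
24. n13.sig = -3  [a.idx - 4]
25. n6.ok = -6  [A₁.sig - 3]
26. n16.idx = 13  [terminal]
27. n17.fin = 13  [terminal]
28. n15.off = "py"  ["py"]
29. n15.ok = -9  [a.idx + b.fin - 35]
30. n4.mk = false  [B.ok > -9]
31. n4.cnt = -8  [-8]
32. n4.pre = false  [a.idx > -1]
33. n4.sig = -5  [a.idx + B.ok + 5]
34. n2.off = "yw"  ["yw"]
35. n2.ok = 15  [A.sig + A.cnt + 28]
36. n0.idx = 14  [len(B.off) + 12]
37. n0.sig = 23  [B.ok + 8]
38. n0.tag = 17  [a.idx - 11]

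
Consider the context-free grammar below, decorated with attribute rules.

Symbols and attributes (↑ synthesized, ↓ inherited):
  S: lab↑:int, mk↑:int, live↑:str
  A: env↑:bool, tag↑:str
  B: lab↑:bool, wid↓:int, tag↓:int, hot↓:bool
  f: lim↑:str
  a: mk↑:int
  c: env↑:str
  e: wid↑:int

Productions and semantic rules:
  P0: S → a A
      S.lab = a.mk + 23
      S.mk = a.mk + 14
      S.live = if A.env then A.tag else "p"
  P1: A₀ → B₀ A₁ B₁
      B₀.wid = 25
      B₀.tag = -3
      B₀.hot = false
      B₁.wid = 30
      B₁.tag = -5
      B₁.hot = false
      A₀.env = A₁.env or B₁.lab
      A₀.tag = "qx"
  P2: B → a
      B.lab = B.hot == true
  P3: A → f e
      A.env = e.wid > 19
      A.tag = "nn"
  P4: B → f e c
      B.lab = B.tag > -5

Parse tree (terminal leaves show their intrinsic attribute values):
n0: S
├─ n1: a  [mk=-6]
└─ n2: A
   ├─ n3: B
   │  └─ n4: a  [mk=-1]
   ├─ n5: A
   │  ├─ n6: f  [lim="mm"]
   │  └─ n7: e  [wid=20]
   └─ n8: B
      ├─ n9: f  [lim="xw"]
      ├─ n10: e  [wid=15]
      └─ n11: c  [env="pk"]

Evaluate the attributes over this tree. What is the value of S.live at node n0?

1. n1.mk = -6  [terminal]
2. n3.wid = 25  [25]
3. n3.tag = -3  [-3]
4. n3.hot = false  [false]
5. n4.mk = -1  [terminal]
6. n3.lab = false  [B.hot == true]
7. n6.lim = "mm"  [terminal]
8. n7.wid = 20  [terminal]
9. n5.env = true  [e.wid > 19]
10. n5.tag = "nn"  ["nn"]
11. n8.wid = 30  [30]
12. n8.tag = -5  [-5]
13. n8.hot = false  [false]
14. n9.lim = "xw"  [terminal]
15. n10.wid = 15  [terminal]
16. n11.env = "pk"  [terminal]
17. n8.lab = false  [B.tag > -5]
18. n2.env = true  [A₁.env or B₁.lab]
19. n2.tag = "qx"  ["qx"]
20. n0.lab = 17  [a.mk + 23]
21. n0.mk = 8  [a.mk + 14]
22. n0.live = "qx"  [if A.env then A.tag else "p"]

"qx"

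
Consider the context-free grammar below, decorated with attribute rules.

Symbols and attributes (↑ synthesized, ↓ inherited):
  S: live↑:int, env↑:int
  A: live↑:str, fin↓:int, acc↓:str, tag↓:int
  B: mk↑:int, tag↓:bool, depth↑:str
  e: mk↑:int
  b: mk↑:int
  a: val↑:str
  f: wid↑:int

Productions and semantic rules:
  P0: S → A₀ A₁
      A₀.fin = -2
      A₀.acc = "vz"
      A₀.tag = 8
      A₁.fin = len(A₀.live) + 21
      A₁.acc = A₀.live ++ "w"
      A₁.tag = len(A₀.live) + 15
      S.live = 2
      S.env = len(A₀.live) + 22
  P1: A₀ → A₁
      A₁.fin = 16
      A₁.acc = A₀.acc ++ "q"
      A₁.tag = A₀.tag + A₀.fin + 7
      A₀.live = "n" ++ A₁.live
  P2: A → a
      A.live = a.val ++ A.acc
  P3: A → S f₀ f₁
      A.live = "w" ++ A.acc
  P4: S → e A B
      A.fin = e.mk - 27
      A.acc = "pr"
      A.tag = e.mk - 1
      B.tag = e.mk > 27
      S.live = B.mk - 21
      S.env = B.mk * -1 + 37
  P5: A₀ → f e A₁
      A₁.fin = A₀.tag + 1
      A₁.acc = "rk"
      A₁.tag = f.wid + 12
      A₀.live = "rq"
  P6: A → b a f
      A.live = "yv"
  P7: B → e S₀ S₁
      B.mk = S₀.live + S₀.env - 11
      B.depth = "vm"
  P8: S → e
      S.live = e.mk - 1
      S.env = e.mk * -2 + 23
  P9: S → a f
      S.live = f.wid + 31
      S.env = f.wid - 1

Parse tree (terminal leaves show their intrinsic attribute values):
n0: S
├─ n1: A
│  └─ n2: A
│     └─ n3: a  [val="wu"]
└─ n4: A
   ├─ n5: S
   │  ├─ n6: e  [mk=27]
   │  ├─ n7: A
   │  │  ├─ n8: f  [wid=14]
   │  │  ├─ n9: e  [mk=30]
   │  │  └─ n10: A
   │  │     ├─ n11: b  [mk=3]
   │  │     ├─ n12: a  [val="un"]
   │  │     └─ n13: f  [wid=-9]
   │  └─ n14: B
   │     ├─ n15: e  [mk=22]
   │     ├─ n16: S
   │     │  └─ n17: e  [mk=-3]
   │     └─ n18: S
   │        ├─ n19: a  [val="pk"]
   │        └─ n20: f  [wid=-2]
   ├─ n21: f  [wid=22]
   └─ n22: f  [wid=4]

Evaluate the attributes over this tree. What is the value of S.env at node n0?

1. n1.fin = -2  [-2]
2. n1.acc = "vz"  ["vz"]
3. n1.tag = 8  [8]
4. n2.fin = 16  [16]
5. n2.acc = "vzq"  [A₀.acc ++ "q"]
6. n2.tag = 13  [A₀.tag + A₀.fin + 7]
7. n3.val = "wu"  [terminal]
8. n2.live = "wuvzq"  [a.val ++ A.acc]
9. n1.live = "nwuvzq"  ["n" ++ A₁.live]
10. n4.fin = 27  [len(A₀.live) + 21]
11. n4.acc = "nwuvzqw"  [A₀.live ++ "w"]
12. n4.tag = 21  [len(A₀.live) + 15]
13. n6.mk = 27  [terminal]
14. n7.fin = 0  [e.mk - 27]
15. n7.acc = "pr"  ["pr"]
16. n7.tag = 26  [e.mk - 1]
17. n8.wid = 14  [terminal]
18. n9.mk = 30  [terminal]
19. n10.fin = 27  [A₀.tag + 1]
20. n10.acc = "rk"  ["rk"]
21. n10.tag = 26  [f.wid + 12]
22. n11.mk = 3  [terminal]
23. n12.val = "un"  [terminal]
24. n13.wid = -9  [terminal]
25. n10.live = "yv"  ["yv"]
26. n7.live = "rq"  ["rq"]
27. n14.tag = false  [e.mk > 27]
28. n15.mk = 22  [terminal]
29. n17.mk = -3  [terminal]
30. n16.live = -4  [e.mk - 1]
31. n16.env = 29  [e.mk * -2 + 23]
32. n19.val = "pk"  [terminal]
33. n20.wid = -2  [terminal]
34. n18.live = 29  [f.wid + 31]
35. n18.env = -3  [f.wid - 1]
36. n14.mk = 14  [S₀.live + S₀.env - 11]
37. n14.depth = "vm"  ["vm"]
38. n5.live = -7  [B.mk - 21]
39. n5.env = 23  [B.mk * -1 + 37]
40. n21.wid = 22  [terminal]
41. n22.wid = 4  [terminal]
42. n4.live = "wnwuvzqw"  ["w" ++ A.acc]
43. n0.live = 2  [2]
44. n0.env = 28  [len(A₀.live) + 22]

28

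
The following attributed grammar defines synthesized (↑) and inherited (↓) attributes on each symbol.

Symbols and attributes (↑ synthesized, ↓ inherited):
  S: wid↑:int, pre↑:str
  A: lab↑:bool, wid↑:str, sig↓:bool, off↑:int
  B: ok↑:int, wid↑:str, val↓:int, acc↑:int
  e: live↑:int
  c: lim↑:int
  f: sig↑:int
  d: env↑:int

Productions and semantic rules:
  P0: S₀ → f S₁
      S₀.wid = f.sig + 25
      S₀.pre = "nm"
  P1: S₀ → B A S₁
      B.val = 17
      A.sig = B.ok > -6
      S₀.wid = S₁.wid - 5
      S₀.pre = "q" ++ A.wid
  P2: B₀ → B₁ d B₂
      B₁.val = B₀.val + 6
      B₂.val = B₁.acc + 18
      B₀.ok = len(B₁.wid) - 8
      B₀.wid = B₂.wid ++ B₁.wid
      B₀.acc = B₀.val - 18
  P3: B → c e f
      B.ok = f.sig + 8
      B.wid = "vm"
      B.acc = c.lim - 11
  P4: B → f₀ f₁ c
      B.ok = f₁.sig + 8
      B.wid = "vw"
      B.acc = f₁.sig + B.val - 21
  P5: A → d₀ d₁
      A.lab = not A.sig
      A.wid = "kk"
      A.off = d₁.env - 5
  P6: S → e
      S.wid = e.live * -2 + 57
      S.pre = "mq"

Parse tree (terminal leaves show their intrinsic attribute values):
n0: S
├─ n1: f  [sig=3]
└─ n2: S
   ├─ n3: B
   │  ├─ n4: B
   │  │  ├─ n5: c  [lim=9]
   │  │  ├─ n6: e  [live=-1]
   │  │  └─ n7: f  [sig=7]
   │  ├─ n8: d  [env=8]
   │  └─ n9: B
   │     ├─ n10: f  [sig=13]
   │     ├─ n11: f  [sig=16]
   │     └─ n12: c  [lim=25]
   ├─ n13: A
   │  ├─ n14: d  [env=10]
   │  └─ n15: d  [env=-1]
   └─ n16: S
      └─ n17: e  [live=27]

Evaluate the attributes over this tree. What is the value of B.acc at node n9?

11

1. n1.sig = 3  [terminal]
2. n3.val = 17  [17]
3. n4.val = 23  [B₀.val + 6]
4. n5.lim = 9  [terminal]
5. n6.live = -1  [terminal]
6. n7.sig = 7  [terminal]
7. n4.ok = 15  [f.sig + 8]
8. n4.wid = "vm"  ["vm"]
9. n4.acc = -2  [c.lim - 11]
10. n8.env = 8  [terminal]
11. n9.val = 16  [B₁.acc + 18]
12. n10.sig = 13  [terminal]
13. n11.sig = 16  [terminal]
14. n12.lim = 25  [terminal]
15. n9.ok = 24  [f₁.sig + 8]
16. n9.wid = "vw"  ["vw"]
17. n9.acc = 11  [f₁.sig + B.val - 21]
18. n3.ok = -6  [len(B₁.wid) - 8]
19. n3.wid = "vwvm"  [B₂.wid ++ B₁.wid]
20. n3.acc = -1  [B₀.val - 18]
21. n13.sig = false  [B.ok > -6]
22. n14.env = 10  [terminal]
23. n15.env = -1  [terminal]
24. n13.lab = true  [not A.sig]
25. n13.wid = "kk"  ["kk"]
26. n13.off = -6  [d₁.env - 5]
27. n17.live = 27  [terminal]
28. n16.wid = 3  [e.live * -2 + 57]
29. n16.pre = "mq"  ["mq"]
30. n2.wid = -2  [S₁.wid - 5]
31. n2.pre = "qkk"  ["q" ++ A.wid]
32. n0.wid = 28  [f.sig + 25]
33. n0.pre = "nm"  ["nm"]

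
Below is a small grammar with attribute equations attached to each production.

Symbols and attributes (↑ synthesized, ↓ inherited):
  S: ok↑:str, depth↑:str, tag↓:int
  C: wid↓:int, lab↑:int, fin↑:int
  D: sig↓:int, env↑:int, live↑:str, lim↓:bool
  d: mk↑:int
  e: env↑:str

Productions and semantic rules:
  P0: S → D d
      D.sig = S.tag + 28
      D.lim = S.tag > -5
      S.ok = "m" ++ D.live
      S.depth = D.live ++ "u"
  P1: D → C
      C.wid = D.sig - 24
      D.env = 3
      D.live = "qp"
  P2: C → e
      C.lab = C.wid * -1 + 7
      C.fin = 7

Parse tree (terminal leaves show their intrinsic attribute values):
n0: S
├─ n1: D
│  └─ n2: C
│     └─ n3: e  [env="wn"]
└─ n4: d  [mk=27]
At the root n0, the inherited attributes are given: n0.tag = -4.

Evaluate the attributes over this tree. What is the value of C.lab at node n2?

7

1. n0.tag = -4  [given at root]
2. n1.sig = 24  [S.tag + 28]
3. n1.lim = true  [S.tag > -5]
4. n2.wid = 0  [D.sig - 24]
5. n3.env = "wn"  [terminal]
6. n2.lab = 7  [C.wid * -1 + 7]
7. n2.fin = 7  [7]
8. n1.env = 3  [3]
9. n1.live = "qp"  ["qp"]
10. n4.mk = 27  [terminal]
11. n0.ok = "mqp"  ["m" ++ D.live]
12. n0.depth = "qpu"  [D.live ++ "u"]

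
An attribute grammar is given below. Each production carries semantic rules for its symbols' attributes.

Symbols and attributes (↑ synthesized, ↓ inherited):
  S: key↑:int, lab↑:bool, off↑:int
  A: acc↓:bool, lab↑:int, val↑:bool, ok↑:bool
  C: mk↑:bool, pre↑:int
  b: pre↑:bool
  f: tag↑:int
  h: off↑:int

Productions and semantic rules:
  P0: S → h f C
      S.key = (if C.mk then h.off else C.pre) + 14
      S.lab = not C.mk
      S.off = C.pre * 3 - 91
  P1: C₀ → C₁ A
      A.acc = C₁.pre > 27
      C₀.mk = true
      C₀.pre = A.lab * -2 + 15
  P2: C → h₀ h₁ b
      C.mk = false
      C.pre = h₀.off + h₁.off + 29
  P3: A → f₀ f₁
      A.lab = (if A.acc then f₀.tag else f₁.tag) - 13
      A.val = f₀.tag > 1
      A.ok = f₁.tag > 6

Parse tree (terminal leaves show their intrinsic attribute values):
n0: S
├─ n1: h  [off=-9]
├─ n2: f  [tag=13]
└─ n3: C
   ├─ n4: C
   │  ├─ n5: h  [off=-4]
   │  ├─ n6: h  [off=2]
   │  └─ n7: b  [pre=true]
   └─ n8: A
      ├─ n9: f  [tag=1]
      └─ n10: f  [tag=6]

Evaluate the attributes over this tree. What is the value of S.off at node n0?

1. n1.off = -9  [terminal]
2. n2.tag = 13  [terminal]
3. n5.off = -4  [terminal]
4. n6.off = 2  [terminal]
5. n7.pre = true  [terminal]
6. n4.mk = false  [false]
7. n4.pre = 27  [h₀.off + h₁.off + 29]
8. n8.acc = false  [C₁.pre > 27]
9. n9.tag = 1  [terminal]
10. n10.tag = 6  [terminal]
11. n8.lab = -7  [(if A.acc then f₀.tag else f₁.tag) - 13]
12. n8.val = false  [f₀.tag > 1]
13. n8.ok = false  [f₁.tag > 6]
14. n3.mk = true  [true]
15. n3.pre = 29  [A.lab * -2 + 15]
16. n0.key = 5  [(if C.mk then h.off else C.pre) + 14]
17. n0.lab = false  [not C.mk]
18. n0.off = -4  [C.pre * 3 - 91]

-4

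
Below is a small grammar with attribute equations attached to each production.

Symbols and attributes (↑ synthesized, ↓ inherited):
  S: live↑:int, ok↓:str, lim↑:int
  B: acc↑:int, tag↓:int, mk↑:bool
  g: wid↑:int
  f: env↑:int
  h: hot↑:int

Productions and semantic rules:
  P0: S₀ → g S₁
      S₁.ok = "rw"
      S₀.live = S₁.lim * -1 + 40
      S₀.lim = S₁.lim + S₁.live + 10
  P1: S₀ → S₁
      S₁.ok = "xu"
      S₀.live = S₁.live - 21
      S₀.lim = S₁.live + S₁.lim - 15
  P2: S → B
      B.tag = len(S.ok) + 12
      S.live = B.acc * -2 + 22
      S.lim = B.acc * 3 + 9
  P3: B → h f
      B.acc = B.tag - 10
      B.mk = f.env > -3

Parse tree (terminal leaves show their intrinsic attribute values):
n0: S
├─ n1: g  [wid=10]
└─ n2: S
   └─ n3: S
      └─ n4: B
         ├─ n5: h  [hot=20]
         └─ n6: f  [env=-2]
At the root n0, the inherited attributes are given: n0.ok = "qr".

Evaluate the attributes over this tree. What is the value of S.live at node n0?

20

1. n0.ok = "qr"  [given at root]
2. n1.wid = 10  [terminal]
3. n2.ok = "rw"  ["rw"]
4. n3.ok = "xu"  ["xu"]
5. n4.tag = 14  [len(S.ok) + 12]
6. n5.hot = 20  [terminal]
7. n6.env = -2  [terminal]
8. n4.acc = 4  [B.tag - 10]
9. n4.mk = true  [f.env > -3]
10. n3.live = 14  [B.acc * -2 + 22]
11. n3.lim = 21  [B.acc * 3 + 9]
12. n2.live = -7  [S₁.live - 21]
13. n2.lim = 20  [S₁.live + S₁.lim - 15]
14. n0.live = 20  [S₁.lim * -1 + 40]
15. n0.lim = 23  [S₁.lim + S₁.live + 10]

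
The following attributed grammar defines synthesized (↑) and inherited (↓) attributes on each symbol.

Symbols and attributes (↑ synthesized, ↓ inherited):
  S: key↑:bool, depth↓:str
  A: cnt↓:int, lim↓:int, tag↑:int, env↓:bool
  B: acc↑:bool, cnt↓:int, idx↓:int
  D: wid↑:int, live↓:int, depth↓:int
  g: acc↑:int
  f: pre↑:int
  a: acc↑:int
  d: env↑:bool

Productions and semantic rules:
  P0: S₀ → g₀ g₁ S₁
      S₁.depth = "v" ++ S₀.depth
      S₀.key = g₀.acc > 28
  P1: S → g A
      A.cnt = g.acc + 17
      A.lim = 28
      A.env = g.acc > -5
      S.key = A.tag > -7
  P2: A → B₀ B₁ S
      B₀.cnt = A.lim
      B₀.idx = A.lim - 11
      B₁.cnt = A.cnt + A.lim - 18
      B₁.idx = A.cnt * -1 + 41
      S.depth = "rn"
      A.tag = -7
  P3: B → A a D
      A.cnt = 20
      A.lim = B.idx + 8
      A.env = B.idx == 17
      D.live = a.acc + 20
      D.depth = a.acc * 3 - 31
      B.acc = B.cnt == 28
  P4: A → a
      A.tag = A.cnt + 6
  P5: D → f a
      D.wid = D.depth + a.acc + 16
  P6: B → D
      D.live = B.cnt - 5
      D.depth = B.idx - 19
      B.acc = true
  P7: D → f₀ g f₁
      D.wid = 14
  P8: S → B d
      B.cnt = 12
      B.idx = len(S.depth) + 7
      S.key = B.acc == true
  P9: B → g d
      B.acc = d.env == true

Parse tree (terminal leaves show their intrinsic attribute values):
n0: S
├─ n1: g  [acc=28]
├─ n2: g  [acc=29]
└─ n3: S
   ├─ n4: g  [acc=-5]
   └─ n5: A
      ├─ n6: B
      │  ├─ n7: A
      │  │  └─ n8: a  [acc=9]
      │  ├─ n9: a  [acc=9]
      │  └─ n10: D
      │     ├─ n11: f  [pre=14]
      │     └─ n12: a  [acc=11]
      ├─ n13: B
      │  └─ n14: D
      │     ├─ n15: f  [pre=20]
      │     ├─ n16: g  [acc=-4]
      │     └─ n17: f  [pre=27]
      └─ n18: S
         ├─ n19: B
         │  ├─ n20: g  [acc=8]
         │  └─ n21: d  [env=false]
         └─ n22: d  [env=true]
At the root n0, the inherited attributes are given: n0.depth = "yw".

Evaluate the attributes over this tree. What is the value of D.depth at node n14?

10

1. n0.depth = "yw"  [given at root]
2. n1.acc = 28  [terminal]
3. n2.acc = 29  [terminal]
4. n3.depth = "vyw"  ["v" ++ S₀.depth]
5. n4.acc = -5  [terminal]
6. n5.cnt = 12  [g.acc + 17]
7. n5.lim = 28  [28]
8. n5.env = false  [g.acc > -5]
9. n6.cnt = 28  [A.lim]
10. n6.idx = 17  [A.lim - 11]
11. n7.cnt = 20  [20]
12. n7.lim = 25  [B.idx + 8]
13. n7.env = true  [B.idx == 17]
14. n8.acc = 9  [terminal]
15. n7.tag = 26  [A.cnt + 6]
16. n9.acc = 9  [terminal]
17. n10.live = 29  [a.acc + 20]
18. n10.depth = -4  [a.acc * 3 - 31]
19. n11.pre = 14  [terminal]
20. n12.acc = 11  [terminal]
21. n10.wid = 23  [D.depth + a.acc + 16]
22. n6.acc = true  [B.cnt == 28]
23. n13.cnt = 22  [A.cnt + A.lim - 18]
24. n13.idx = 29  [A.cnt * -1 + 41]
25. n14.live = 17  [B.cnt - 5]
26. n14.depth = 10  [B.idx - 19]
27. n15.pre = 20  [terminal]
28. n16.acc = -4  [terminal]
29. n17.pre = 27  [terminal]
30. n14.wid = 14  [14]
31. n13.acc = true  [true]
32. n18.depth = "rn"  ["rn"]
33. n19.cnt = 12  [12]
34. n19.idx = 9  [len(S.depth) + 7]
35. n20.acc = 8  [terminal]
36. n21.env = false  [terminal]
37. n19.acc = false  [d.env == true]
38. n22.env = true  [terminal]
39. n18.key = false  [B.acc == true]
40. n5.tag = -7  [-7]
41. n3.key = false  [A.tag > -7]
42. n0.key = false  [g₀.acc > 28]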